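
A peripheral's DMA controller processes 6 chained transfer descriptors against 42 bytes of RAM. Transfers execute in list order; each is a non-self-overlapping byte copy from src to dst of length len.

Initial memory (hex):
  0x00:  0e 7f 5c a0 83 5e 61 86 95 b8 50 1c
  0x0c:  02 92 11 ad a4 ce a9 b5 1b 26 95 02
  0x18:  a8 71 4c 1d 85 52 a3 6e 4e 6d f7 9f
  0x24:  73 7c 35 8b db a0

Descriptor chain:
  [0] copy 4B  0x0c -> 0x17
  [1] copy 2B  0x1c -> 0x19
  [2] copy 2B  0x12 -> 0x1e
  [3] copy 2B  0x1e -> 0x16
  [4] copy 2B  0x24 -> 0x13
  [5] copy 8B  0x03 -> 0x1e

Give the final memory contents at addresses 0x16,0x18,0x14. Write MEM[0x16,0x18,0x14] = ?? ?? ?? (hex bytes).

MEM[0x16,0x18,0x14] = a9 92 7c

  after D0: wrote 4B at 0x17 = 029211ad
  after D1: wrote 2B at 0x19 = 8552
  after D2: wrote 2B at 0x1e = a9b5
  after D3: wrote 2B at 0x16 = a9b5
  after D4: wrote 2B at 0x13 = 737c
  after D5: wrote 8B at 0x1e = a0835e618695b850
query mem[0x16]=0xa9, mem[0x18]=0x92, mem[0x14]=0x7c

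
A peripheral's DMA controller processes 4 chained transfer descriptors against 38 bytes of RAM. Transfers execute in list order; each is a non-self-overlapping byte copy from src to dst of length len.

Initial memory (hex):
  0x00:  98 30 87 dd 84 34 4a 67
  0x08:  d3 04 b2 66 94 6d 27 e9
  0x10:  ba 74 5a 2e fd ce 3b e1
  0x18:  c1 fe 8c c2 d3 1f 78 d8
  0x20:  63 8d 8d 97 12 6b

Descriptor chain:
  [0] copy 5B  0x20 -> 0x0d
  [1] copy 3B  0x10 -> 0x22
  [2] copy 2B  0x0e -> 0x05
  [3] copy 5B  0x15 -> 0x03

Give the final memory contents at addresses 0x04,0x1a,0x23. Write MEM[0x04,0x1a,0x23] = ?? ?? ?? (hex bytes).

MEM[0x04,0x1a,0x23] = 3b 8c 12

D0: mem[0x0d..0x11] <- [63 8d 8d 97 12]
D1: mem[0x22..0x24] <- [97 12 5a]
D2: mem[0x05..0x06] <- [8d 8d]
D3: mem[0x03..0x07] <- [ce 3b e1 c1 fe]
query mem[0x04]=0x3b, mem[0x1a]=0x8c, mem[0x23]=0x12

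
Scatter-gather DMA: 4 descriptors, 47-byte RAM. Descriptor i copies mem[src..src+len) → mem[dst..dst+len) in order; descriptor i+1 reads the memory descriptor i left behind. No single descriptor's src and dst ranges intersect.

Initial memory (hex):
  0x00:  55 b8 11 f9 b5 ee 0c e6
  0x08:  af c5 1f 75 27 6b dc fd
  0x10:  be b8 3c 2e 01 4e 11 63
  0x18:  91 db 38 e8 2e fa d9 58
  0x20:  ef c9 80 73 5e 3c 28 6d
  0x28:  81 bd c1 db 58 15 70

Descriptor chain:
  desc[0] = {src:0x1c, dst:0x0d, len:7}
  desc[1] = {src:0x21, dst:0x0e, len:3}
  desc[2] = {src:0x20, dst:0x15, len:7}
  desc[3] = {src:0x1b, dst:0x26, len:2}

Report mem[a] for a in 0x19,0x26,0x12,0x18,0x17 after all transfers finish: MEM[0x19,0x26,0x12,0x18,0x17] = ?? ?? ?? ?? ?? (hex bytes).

#0 dst[0x0d+7] := {0x2e,0xfa,0xd9,0x58,0xef,0xc9,0x80}
#1 dst[0x0e+3] := {0xc9,0x80,0x73}
#2 dst[0x15+7] := {0xef,0xc9,0x80,0x73,0x5e,0x3c,0x28}
#3 dst[0x26+2] := {0x28,0x2e}
query mem[0x19]=0x5e, mem[0x26]=0x28, mem[0x12]=0xc9, mem[0x18]=0x73, mem[0x17]=0x80

MEM[0x19,0x26,0x12,0x18,0x17] = 5e 28 c9 73 80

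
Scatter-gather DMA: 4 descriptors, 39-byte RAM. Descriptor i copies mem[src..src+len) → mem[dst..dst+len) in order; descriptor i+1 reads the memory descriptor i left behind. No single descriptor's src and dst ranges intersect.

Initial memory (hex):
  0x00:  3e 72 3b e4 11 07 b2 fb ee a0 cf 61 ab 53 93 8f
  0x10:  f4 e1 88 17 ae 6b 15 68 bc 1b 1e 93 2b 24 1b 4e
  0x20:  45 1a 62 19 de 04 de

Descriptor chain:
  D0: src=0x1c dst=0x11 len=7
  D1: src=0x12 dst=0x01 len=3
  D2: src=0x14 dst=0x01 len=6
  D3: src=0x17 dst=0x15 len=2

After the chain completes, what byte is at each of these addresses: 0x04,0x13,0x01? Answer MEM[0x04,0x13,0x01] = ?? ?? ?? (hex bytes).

  after D0: wrote 7B at 0x11 = 2b241b4e451a62
  after D1: wrote 3B at 0x01 = 241b4e
  after D2: wrote 6B at 0x01 = 4e451a62bc1b
  after D3: wrote 2B at 0x15 = 62bc
query mem[0x04]=0x62, mem[0x13]=0x1b, mem[0x01]=0x4e

MEM[0x04,0x13,0x01] = 62 1b 4e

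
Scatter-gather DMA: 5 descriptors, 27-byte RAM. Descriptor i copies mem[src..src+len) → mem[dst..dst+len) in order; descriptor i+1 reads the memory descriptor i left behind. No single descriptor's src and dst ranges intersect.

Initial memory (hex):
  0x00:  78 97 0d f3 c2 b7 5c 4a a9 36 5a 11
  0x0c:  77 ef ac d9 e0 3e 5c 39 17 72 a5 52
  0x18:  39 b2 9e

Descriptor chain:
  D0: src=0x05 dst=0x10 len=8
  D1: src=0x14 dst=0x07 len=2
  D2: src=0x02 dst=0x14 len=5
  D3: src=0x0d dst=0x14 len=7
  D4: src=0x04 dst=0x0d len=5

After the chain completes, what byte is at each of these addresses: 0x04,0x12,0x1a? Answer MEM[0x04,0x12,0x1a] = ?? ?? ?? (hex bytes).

MEM[0x04,0x12,0x1a] = c2 4a a9

[0] 0x05->0x10 len=8 : b7 5c 4a a9 36 5a 11 77
[1] 0x14->0x07 len=2 : 36 5a
[2] 0x02->0x14 len=5 : 0d f3 c2 b7 5c
[3] 0x0d->0x14 len=7 : ef ac d9 b7 5c 4a a9
[4] 0x04->0x0d len=5 : c2 b7 5c 36 5a
query mem[0x04]=0xc2, mem[0x12]=0x4a, mem[0x1a]=0xa9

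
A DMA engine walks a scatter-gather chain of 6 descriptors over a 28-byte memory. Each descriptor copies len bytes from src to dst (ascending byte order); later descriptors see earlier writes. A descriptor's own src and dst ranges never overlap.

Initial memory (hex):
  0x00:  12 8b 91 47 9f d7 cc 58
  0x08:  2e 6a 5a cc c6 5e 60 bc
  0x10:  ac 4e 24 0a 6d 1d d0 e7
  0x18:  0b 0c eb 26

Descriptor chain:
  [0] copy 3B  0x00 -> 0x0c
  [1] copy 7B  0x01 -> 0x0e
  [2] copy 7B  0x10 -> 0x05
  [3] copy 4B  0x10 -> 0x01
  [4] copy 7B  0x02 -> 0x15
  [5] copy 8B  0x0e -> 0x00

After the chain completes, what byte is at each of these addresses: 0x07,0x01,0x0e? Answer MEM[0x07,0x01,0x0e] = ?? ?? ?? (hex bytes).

D0: mem[0x0c..0x0e] <- [12 8b 91]
D1: mem[0x0e..0x14] <- [8b 91 47 9f d7 cc 58]
D2: mem[0x05..0x0b] <- [47 9f d7 cc 58 1d d0]
D3: mem[0x01..0x04] <- [47 9f d7 cc]
D4: mem[0x15..0x1b] <- [9f d7 cc 47 9f d7 cc]
D5: mem[0x00..0x07] <- [8b 91 47 9f d7 cc 58 9f]
query mem[0x07]=0x9f, mem[0x01]=0x91, mem[0x0e]=0x8b

MEM[0x07,0x01,0x0e] = 9f 91 8b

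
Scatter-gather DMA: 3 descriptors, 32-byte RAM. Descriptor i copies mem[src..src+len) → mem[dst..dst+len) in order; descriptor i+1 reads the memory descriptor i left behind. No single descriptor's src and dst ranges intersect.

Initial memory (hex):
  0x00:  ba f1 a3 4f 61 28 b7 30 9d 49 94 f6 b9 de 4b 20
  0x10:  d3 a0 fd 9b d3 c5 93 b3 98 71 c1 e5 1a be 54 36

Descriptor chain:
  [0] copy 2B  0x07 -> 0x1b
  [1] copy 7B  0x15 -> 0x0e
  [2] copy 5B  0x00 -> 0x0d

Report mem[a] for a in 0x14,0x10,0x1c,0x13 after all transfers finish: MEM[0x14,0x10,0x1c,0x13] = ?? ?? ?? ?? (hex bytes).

MEM[0x14,0x10,0x1c,0x13] = 30 4f 9d c1

  after D0: wrote 2B at 0x1b = 309d
  after D1: wrote 7B at 0x0e = c593b39871c130
  after D2: wrote 5B at 0x0d = baf1a34f61
query mem[0x14]=0x30, mem[0x10]=0x4f, mem[0x1c]=0x9d, mem[0x13]=0xc1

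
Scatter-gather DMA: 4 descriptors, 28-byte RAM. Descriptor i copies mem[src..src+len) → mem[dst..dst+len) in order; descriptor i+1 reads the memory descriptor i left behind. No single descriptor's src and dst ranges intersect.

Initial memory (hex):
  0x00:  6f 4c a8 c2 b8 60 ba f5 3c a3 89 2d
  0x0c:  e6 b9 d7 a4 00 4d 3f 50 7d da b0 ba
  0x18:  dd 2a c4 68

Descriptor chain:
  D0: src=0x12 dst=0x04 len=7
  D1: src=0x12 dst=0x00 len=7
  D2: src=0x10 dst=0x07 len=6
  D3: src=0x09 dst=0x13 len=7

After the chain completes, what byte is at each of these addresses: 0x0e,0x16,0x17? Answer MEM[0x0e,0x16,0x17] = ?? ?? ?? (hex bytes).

MEM[0x0e,0x16,0x17] = d7 da b9

  after D0: wrote 7B at 0x04 = 3f507ddab0badd
  after D1: wrote 7B at 0x00 = 3f507ddab0badd
  after D2: wrote 6B at 0x07 = 004d3f507dda
  after D3: wrote 7B at 0x13 = 3f507ddab9d7a4
query mem[0x0e]=0xd7, mem[0x16]=0xda, mem[0x17]=0xb9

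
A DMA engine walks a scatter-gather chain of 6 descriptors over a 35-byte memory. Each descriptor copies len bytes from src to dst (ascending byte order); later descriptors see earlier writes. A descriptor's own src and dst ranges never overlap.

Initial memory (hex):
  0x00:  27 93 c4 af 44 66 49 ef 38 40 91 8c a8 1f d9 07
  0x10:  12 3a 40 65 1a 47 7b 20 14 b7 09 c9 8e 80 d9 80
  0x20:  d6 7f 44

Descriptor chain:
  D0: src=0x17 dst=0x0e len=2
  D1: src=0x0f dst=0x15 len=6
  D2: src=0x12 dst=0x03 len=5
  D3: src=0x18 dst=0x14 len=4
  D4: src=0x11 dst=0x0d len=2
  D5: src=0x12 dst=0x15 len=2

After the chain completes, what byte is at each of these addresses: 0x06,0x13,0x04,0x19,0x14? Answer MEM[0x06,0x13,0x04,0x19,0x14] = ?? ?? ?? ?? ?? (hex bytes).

MEM[0x06,0x13,0x04,0x19,0x14] = 14 65 65 65 40

  after D0: wrote 2B at 0x0e = 2014
  after D1: wrote 6B at 0x15 = 14123a40651a
  after D2: wrote 5B at 0x03 = 40651a1412
  after D3: wrote 4B at 0x14 = 40651ac9
  after D4: wrote 2B at 0x0d = 3a40
  after D5: wrote 2B at 0x15 = 4065
query mem[0x06]=0x14, mem[0x13]=0x65, mem[0x04]=0x65, mem[0x19]=0x65, mem[0x14]=0x40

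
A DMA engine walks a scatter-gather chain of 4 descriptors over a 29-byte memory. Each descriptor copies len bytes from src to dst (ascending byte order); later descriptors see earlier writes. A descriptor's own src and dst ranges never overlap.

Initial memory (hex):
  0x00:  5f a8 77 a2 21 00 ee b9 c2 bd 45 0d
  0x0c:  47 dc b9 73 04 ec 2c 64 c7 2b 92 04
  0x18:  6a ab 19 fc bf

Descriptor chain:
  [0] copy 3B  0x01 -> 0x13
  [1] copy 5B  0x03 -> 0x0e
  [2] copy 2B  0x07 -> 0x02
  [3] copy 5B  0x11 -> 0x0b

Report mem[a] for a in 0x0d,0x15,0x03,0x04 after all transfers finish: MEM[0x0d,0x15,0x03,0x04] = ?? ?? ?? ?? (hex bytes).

MEM[0x0d,0x15,0x03,0x04] = a8 a2 c2 21

#0 dst[0x13+3] := {0xa8,0x77,0xa2}
#1 dst[0x0e+5] := {0xa2,0x21,0x00,0xee,0xb9}
#2 dst[0x02+2] := {0xb9,0xc2}
#3 dst[0x0b+5] := {0xee,0xb9,0xa8,0x77,0xa2}
query mem[0x0d]=0xa8, mem[0x15]=0xa2, mem[0x03]=0xc2, mem[0x04]=0x21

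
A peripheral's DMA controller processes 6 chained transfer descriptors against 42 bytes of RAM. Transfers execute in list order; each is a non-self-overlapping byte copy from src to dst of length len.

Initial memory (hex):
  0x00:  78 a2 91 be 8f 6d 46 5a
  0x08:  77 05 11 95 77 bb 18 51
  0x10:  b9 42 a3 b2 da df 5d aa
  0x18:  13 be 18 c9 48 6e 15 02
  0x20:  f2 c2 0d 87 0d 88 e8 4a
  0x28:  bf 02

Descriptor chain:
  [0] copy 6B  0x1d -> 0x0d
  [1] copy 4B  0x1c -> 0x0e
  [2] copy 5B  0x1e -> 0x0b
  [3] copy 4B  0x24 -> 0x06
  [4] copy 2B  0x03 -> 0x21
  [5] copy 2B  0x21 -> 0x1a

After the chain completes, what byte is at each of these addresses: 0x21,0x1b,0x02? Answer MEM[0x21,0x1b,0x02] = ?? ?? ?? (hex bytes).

  after D0: wrote 6B at 0x0d = 6e1502f2c20d
  after D1: wrote 4B at 0x0e = 486e1502
  after D2: wrote 5B at 0x0b = 1502f2c20d
  after D3: wrote 4B at 0x06 = 0d88e84a
  after D4: wrote 2B at 0x21 = be8f
  after D5: wrote 2B at 0x1a = be8f
query mem[0x21]=0xbe, mem[0x1b]=0x8f, mem[0x02]=0x91

MEM[0x21,0x1b,0x02] = be 8f 91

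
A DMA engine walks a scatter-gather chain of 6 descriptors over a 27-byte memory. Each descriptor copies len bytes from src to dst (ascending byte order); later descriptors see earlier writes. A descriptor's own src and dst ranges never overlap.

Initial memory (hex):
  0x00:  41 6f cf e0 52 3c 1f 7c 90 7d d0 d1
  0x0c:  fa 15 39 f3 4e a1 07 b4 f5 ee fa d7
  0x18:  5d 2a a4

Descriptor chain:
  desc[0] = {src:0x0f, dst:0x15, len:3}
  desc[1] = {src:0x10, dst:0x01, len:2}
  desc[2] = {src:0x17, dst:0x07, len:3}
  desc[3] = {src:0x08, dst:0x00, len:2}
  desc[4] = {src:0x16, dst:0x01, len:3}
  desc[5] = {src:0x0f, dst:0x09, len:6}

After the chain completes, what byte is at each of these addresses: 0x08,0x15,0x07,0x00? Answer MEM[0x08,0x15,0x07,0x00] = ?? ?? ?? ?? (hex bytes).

MEM[0x08,0x15,0x07,0x00] = 5d f3 a1 5d

D0: mem[0x15..0x17] <- [f3 4e a1]
D1: mem[0x01..0x02] <- [4e a1]
D2: mem[0x07..0x09] <- [a1 5d 2a]
D3: mem[0x00..0x01] <- [5d 2a]
D4: mem[0x01..0x03] <- [4e a1 5d]
D5: mem[0x09..0x0e] <- [f3 4e a1 07 b4 f5]
query mem[0x08]=0x5d, mem[0x15]=0xf3, mem[0x07]=0xa1, mem[0x00]=0x5d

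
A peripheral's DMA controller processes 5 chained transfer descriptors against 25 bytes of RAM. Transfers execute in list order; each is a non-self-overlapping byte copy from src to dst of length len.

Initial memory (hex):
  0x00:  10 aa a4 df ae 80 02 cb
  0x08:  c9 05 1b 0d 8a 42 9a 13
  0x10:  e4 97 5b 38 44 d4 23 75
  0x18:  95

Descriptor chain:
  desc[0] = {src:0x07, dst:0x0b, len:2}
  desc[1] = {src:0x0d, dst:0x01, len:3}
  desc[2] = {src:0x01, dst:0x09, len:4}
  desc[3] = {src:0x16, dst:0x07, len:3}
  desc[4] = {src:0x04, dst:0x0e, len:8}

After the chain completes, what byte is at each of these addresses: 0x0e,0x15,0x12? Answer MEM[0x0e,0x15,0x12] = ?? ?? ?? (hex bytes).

  after D0: wrote 2B at 0x0b = cbc9
  after D1: wrote 3B at 0x01 = 429a13
  after D2: wrote 4B at 0x09 = 429a13ae
  after D3: wrote 3B at 0x07 = 237595
  after D4: wrote 8B at 0x0e = ae80022375959a13
query mem[0x0e]=0xae, mem[0x15]=0x13, mem[0x12]=0x75

MEM[0x0e,0x15,0x12] = ae 13 75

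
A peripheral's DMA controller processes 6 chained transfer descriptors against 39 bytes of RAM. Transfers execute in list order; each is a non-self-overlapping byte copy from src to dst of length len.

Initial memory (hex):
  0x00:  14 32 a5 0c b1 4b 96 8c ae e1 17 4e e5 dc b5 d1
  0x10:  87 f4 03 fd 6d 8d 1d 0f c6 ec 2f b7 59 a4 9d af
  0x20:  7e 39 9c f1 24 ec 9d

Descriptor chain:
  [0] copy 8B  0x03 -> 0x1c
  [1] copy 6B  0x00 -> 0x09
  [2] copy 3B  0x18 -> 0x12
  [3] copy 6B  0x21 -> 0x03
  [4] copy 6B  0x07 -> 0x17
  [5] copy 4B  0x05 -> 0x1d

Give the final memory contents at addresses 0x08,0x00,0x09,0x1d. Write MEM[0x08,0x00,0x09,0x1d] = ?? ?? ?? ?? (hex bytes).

MEM[0x08,0x00,0x09,0x1d] = 9d 14 14 17

[0] 0x03->0x1c len=8 : 0c b1 4b 96 8c ae e1 17
[1] 0x00->0x09 len=6 : 14 32 a5 0c b1 4b
[2] 0x18->0x12 len=3 : c6 ec 2f
[3] 0x21->0x03 len=6 : ae e1 17 24 ec 9d
[4] 0x07->0x17 len=6 : ec 9d 14 32 a5 0c
[5] 0x05->0x1d len=4 : 17 24 ec 9d
query mem[0x08]=0x9d, mem[0x00]=0x14, mem[0x09]=0x14, mem[0x1d]=0x17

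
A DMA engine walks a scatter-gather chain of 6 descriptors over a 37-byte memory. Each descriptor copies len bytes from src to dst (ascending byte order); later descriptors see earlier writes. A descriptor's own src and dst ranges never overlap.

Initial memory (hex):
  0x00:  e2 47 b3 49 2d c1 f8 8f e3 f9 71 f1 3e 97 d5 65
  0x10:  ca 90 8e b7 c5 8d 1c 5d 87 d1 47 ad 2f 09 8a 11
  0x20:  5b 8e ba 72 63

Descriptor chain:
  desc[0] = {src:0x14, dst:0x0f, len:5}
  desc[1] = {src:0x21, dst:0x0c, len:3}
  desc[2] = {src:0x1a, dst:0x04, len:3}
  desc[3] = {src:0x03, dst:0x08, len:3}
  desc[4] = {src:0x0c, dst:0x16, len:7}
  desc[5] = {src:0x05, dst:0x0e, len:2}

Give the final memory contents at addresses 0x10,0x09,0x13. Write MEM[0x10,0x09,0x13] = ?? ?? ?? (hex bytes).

MEM[0x10,0x09,0x13] = 8d 47 87

D0: mem[0x0f..0x13] <- [c5 8d 1c 5d 87]
D1: mem[0x0c..0x0e] <- [8e ba 72]
D2: mem[0x04..0x06] <- [47 ad 2f]
D3: mem[0x08..0x0a] <- [49 47 ad]
D4: mem[0x16..0x1c] <- [8e ba 72 c5 8d 1c 5d]
D5: mem[0x0e..0x0f] <- [ad 2f]
query mem[0x10]=0x8d, mem[0x09]=0x47, mem[0x13]=0x87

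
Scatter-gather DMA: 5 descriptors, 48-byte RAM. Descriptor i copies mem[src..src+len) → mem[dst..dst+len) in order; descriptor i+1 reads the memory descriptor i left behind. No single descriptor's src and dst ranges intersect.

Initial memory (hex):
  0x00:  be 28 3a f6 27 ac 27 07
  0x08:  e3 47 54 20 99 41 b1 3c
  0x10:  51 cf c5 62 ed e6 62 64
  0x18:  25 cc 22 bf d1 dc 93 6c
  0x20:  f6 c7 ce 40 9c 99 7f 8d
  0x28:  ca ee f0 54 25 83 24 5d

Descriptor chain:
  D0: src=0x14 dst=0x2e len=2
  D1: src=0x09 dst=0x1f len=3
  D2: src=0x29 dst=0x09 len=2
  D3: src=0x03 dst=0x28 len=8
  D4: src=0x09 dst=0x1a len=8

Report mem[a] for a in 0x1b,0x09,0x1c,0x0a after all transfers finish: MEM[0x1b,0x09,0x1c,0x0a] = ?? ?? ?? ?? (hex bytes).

MEM[0x1b,0x09,0x1c,0x0a] = f0 ee 20 f0

#0 dst[0x2e+2] := {0xed,0xe6}
#1 dst[0x1f+3] := {0x47,0x54,0x20}
#2 dst[0x09+2] := {0xee,0xf0}
#3 dst[0x28+8] := {0xf6,0x27,0xac,0x27,0x07,0xe3,0xee,0xf0}
#4 dst[0x1a+8] := {0xee,0xf0,0x20,0x99,0x41,0xb1,0x3c,0x51}
query mem[0x1b]=0xf0, mem[0x09]=0xee, mem[0x1c]=0x20, mem[0x0a]=0xf0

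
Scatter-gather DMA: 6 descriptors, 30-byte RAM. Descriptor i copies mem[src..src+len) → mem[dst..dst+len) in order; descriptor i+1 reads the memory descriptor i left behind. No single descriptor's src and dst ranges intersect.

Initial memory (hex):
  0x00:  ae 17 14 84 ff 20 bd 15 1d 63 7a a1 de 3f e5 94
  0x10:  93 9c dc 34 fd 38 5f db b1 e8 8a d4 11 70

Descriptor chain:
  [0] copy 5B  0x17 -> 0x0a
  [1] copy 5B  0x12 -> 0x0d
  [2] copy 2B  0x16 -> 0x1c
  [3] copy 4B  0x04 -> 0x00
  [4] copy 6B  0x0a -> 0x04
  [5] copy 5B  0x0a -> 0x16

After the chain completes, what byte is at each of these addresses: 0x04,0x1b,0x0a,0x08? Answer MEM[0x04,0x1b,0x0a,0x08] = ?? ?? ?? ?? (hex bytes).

D0: mem[0x0a..0x0e] <- [db b1 e8 8a d4]
D1: mem[0x0d..0x11] <- [dc 34 fd 38 5f]
D2: mem[0x1c..0x1d] <- [5f db]
D3: mem[0x00..0x03] <- [ff 20 bd 15]
D4: mem[0x04..0x09] <- [db b1 e8 dc 34 fd]
D5: mem[0x16..0x1a] <- [db b1 e8 dc 34]
query mem[0x04]=0xdb, mem[0x1b]=0xd4, mem[0x0a]=0xdb, mem[0x08]=0x34

MEM[0x04,0x1b,0x0a,0x08] = db d4 db 34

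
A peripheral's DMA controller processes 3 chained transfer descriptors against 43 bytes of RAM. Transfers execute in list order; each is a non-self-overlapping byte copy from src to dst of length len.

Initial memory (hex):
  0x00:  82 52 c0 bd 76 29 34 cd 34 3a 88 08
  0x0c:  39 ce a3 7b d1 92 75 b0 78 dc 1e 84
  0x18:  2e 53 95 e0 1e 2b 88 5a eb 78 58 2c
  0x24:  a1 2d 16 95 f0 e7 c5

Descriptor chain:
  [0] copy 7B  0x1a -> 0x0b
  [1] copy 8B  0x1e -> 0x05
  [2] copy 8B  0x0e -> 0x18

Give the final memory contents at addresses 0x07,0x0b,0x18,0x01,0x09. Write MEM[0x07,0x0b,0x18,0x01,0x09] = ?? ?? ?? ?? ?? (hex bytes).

#0 dst[0x0b+7] := {0x95,0xe0,0x1e,0x2b,0x88,0x5a,0xeb}
#1 dst[0x05+8] := {0x88,0x5a,0xeb,0x78,0x58,0x2c,0xa1,0x2d}
#2 dst[0x18+8] := {0x2b,0x88,0x5a,0xeb,0x75,0xb0,0x78,0xdc}
query mem[0x07]=0xeb, mem[0x0b]=0xa1, mem[0x18]=0x2b, mem[0x01]=0x52, mem[0x09]=0x58

MEM[0x07,0x0b,0x18,0x01,0x09] = eb a1 2b 52 58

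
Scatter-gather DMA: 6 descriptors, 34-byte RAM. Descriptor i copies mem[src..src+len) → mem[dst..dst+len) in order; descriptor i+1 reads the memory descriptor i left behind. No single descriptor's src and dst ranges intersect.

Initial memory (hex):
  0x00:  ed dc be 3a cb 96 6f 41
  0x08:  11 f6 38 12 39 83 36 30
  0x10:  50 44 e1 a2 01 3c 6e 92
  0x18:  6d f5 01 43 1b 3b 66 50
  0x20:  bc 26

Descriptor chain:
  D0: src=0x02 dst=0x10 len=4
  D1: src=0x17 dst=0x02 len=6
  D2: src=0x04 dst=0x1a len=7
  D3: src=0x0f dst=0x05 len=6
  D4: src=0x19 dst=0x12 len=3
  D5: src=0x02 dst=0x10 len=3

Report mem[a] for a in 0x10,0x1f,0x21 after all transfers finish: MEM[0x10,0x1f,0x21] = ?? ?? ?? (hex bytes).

[0] 0x02->0x10 len=4 : be 3a cb 96
[1] 0x17->0x02 len=6 : 92 6d f5 01 43 1b
[2] 0x04->0x1a len=7 : f5 01 43 1b 11 f6 38
[3] 0x0f->0x05 len=6 : 30 be 3a cb 96 01
[4] 0x19->0x12 len=3 : f5 f5 01
[5] 0x02->0x10 len=3 : 92 6d f5
query mem[0x10]=0x92, mem[0x1f]=0xf6, mem[0x21]=0x26

MEM[0x10,0x1f,0x21] = 92 f6 26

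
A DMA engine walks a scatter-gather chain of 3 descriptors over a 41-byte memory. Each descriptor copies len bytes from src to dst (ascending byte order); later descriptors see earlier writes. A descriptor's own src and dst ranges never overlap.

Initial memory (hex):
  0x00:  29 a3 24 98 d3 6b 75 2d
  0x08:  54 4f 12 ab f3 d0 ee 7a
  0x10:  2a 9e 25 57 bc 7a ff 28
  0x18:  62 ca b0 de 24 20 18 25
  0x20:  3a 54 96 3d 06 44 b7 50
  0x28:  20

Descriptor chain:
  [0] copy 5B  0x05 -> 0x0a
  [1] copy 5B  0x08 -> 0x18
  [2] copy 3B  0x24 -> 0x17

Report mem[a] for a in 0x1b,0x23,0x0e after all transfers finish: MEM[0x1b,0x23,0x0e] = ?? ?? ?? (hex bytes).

MEM[0x1b,0x23,0x0e] = 75 3d 4f

  after D0: wrote 5B at 0x0a = 6b752d544f
  after D1: wrote 5B at 0x18 = 544f6b752d
  after D2: wrote 3B at 0x17 = 0644b7
query mem[0x1b]=0x75, mem[0x23]=0x3d, mem[0x0e]=0x4f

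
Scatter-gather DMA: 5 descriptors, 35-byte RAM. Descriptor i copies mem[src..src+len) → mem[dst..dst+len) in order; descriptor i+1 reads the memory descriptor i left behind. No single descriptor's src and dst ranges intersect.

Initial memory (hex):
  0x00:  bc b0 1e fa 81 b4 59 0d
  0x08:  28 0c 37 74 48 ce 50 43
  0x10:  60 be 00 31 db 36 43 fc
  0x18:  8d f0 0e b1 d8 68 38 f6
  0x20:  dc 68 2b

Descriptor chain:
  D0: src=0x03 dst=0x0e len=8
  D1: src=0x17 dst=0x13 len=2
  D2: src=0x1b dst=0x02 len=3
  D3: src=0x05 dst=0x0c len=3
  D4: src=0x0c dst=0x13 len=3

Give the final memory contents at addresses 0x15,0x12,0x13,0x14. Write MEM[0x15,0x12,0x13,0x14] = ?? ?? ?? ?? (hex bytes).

#0 dst[0x0e+8] := {0xfa,0x81,0xb4,0x59,0x0d,0x28,0x0c,0x37}
#1 dst[0x13+2] := {0xfc,0x8d}
#2 dst[0x02+3] := {0xb1,0xd8,0x68}
#3 dst[0x0c+3] := {0xb4,0x59,0x0d}
#4 dst[0x13+3] := {0xb4,0x59,0x0d}
query mem[0x15]=0x0d, mem[0x12]=0x0d, mem[0x13]=0xb4, mem[0x14]=0x59

MEM[0x15,0x12,0x13,0x14] = 0d 0d b4 59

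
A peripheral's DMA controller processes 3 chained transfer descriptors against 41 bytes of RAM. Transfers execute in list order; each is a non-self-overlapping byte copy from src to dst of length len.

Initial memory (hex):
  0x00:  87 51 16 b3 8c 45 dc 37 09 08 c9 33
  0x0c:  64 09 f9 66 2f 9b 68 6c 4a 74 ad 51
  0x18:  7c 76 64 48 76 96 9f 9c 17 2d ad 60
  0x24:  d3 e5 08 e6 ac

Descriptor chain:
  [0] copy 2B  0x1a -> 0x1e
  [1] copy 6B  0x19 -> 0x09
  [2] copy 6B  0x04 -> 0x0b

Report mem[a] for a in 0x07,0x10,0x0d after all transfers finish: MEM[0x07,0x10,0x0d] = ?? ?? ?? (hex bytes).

MEM[0x07,0x10,0x0d] = 37 76 dc

[0] 0x1a->0x1e len=2 : 64 48
[1] 0x19->0x09 len=6 : 76 64 48 76 96 64
[2] 0x04->0x0b len=6 : 8c 45 dc 37 09 76
query mem[0x07]=0x37, mem[0x10]=0x76, mem[0x0d]=0xdc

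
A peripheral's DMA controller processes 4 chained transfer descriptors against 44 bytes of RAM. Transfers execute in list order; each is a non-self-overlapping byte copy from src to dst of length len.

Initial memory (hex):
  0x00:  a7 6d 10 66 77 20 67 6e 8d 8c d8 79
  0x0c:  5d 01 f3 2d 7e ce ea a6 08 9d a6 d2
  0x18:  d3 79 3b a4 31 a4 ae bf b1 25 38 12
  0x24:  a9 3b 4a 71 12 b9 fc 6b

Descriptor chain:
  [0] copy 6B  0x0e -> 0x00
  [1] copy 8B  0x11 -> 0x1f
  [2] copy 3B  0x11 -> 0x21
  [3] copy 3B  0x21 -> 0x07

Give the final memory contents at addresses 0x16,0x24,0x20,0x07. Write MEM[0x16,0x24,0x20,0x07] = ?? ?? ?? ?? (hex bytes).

#0 dst[0x00+6] := {0xf3,0x2d,0x7e,0xce,0xea,0xa6}
#1 dst[0x1f+8] := {0xce,0xea,0xa6,0x08,0x9d,0xa6,0xd2,0xd3}
#2 dst[0x21+3] := {0xce,0xea,0xa6}
#3 dst[0x07+3] := {0xce,0xea,0xa6}
query mem[0x16]=0xa6, mem[0x24]=0xa6, mem[0x20]=0xea, mem[0x07]=0xce

MEM[0x16,0x24,0x20,0x07] = a6 a6 ea ce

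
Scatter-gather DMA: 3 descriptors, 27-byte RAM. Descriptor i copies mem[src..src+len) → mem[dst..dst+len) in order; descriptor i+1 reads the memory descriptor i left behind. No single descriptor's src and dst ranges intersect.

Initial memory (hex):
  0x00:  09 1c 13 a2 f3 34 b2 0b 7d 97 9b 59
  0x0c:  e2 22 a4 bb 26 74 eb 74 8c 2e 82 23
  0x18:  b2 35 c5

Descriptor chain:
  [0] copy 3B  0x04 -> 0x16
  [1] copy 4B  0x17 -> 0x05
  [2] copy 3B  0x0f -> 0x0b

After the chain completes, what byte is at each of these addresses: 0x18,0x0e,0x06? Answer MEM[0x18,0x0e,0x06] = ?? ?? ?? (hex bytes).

MEM[0x18,0x0e,0x06] = b2 a4 b2

D0: mem[0x16..0x18] <- [f3 34 b2]
D1: mem[0x05..0x08] <- [34 b2 35 c5]
D2: mem[0x0b..0x0d] <- [bb 26 74]
query mem[0x18]=0xb2, mem[0x0e]=0xa4, mem[0x06]=0xb2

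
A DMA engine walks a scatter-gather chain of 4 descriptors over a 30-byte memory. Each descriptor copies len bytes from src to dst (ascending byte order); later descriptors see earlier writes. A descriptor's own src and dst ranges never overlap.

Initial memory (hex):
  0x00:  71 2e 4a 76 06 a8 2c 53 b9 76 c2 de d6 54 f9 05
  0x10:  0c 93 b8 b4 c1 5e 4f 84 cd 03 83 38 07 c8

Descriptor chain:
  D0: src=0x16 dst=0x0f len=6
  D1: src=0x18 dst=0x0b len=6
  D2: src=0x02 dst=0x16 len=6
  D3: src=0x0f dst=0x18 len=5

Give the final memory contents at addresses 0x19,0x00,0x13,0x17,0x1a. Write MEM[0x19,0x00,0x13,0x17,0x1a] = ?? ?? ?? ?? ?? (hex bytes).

MEM[0x19,0x00,0x13,0x17,0x1a] = c8 71 83 76 cd

  after D0: wrote 6B at 0x0f = 4f84cd038338
  after D1: wrote 6B at 0x0b = cd03833807c8
  after D2: wrote 6B at 0x16 = 4a7606a82c53
  after D3: wrote 5B at 0x18 = 07c8cd0383
query mem[0x19]=0xc8, mem[0x00]=0x71, mem[0x13]=0x83, mem[0x17]=0x76, mem[0x1a]=0xcd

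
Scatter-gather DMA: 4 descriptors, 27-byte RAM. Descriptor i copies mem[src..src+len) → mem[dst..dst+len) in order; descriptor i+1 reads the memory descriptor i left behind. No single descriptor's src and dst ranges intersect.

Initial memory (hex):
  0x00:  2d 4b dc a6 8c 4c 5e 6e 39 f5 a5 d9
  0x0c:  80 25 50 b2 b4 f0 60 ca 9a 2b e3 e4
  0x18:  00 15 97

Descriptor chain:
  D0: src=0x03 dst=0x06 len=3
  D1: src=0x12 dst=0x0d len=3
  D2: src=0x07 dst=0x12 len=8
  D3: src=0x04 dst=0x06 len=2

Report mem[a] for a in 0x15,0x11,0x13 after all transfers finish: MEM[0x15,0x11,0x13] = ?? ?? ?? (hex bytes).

#0 dst[0x06+3] := {0xa6,0x8c,0x4c}
#1 dst[0x0d+3] := {0x60,0xca,0x9a}
#2 dst[0x12+8] := {0x8c,0x4c,0xf5,0xa5,0xd9,0x80,0x60,0xca}
#3 dst[0x06+2] := {0x8c,0x4c}
query mem[0x15]=0xa5, mem[0x11]=0xf0, mem[0x13]=0x4c

MEM[0x15,0x11,0x13] = a5 f0 4c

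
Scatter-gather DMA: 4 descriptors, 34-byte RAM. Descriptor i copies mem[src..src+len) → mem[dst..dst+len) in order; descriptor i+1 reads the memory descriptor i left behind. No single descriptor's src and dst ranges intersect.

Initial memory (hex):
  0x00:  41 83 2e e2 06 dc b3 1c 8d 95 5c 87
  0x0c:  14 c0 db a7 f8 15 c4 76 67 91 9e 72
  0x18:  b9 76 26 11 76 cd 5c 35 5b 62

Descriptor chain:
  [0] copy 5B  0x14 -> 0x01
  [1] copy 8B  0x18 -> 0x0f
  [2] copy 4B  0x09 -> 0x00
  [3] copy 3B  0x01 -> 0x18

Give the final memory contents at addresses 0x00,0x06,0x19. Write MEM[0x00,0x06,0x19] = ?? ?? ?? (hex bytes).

MEM[0x00,0x06,0x19] = 95 b3 87

D0: mem[0x01..0x05] <- [67 91 9e 72 b9]
D1: mem[0x0f..0x16] <- [b9 76 26 11 76 cd 5c 35]
D2: mem[0x00..0x03] <- [95 5c 87 14]
D3: mem[0x18..0x1a] <- [5c 87 14]
query mem[0x00]=0x95, mem[0x06]=0xb3, mem[0x19]=0x87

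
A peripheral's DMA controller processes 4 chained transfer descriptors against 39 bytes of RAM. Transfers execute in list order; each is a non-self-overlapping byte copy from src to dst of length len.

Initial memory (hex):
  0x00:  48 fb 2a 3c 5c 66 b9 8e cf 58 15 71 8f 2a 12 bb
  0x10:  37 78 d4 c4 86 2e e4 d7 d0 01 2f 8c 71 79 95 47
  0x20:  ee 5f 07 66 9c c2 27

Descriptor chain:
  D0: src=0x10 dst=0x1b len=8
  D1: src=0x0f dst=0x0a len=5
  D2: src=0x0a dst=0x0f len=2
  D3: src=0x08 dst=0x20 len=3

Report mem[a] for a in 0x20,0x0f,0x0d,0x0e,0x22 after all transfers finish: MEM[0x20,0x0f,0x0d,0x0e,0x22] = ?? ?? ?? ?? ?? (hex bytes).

MEM[0x20,0x0f,0x0d,0x0e,0x22] = cf bb d4 c4 bb

[0] 0x10->0x1b len=8 : 37 78 d4 c4 86 2e e4 d7
[1] 0x0f->0x0a len=5 : bb 37 78 d4 c4
[2] 0x0a->0x0f len=2 : bb 37
[3] 0x08->0x20 len=3 : cf 58 bb
query mem[0x20]=0xcf, mem[0x0f]=0xbb, mem[0x0d]=0xd4, mem[0x0e]=0xc4, mem[0x22]=0xbb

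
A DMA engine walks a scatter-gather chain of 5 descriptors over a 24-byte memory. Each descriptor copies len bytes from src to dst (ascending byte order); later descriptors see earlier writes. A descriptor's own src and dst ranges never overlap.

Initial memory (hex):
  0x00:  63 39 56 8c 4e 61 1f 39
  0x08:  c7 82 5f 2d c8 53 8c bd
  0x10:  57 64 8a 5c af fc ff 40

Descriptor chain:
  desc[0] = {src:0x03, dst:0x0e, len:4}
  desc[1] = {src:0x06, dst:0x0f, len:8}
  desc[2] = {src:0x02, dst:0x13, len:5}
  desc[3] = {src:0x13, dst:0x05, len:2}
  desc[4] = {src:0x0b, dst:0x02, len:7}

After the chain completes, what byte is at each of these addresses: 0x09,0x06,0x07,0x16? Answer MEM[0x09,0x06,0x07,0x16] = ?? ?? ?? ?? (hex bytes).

MEM[0x09,0x06,0x07,0x16] = 82 1f 39 61

#0 dst[0x0e+4] := {0x8c,0x4e,0x61,0x1f}
#1 dst[0x0f+8] := {0x1f,0x39,0xc7,0x82,0x5f,0x2d,0xc8,0x53}
#2 dst[0x13+5] := {0x56,0x8c,0x4e,0x61,0x1f}
#3 dst[0x05+2] := {0x56,0x8c}
#4 dst[0x02+7] := {0x2d,0xc8,0x53,0x8c,0x1f,0x39,0xc7}
query mem[0x09]=0x82, mem[0x06]=0x1f, mem[0x07]=0x39, mem[0x16]=0x61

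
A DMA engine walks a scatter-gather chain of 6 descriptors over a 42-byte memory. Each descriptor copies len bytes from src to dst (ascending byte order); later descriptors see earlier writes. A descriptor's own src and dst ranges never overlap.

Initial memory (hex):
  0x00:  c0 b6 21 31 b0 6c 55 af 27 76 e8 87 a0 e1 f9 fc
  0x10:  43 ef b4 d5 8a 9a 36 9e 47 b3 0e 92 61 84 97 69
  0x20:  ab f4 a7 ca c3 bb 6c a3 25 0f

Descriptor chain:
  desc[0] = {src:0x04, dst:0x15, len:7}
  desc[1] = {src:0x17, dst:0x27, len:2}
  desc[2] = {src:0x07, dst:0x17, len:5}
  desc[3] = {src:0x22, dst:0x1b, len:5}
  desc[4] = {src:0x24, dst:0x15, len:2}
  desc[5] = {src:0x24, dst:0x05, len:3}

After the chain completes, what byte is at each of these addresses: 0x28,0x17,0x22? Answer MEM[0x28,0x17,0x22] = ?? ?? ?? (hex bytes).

#0 dst[0x15+7] := {0xb0,0x6c,0x55,0xaf,0x27,0x76,0xe8}
#1 dst[0x27+2] := {0x55,0xaf}
#2 dst[0x17+5] := {0xaf,0x27,0x76,0xe8,0x87}
#3 dst[0x1b+5] := {0xa7,0xca,0xc3,0xbb,0x6c}
#4 dst[0x15+2] := {0xc3,0xbb}
#5 dst[0x05+3] := {0xc3,0xbb,0x6c}
query mem[0x28]=0xaf, mem[0x17]=0xaf, mem[0x22]=0xa7

MEM[0x28,0x17,0x22] = af af a7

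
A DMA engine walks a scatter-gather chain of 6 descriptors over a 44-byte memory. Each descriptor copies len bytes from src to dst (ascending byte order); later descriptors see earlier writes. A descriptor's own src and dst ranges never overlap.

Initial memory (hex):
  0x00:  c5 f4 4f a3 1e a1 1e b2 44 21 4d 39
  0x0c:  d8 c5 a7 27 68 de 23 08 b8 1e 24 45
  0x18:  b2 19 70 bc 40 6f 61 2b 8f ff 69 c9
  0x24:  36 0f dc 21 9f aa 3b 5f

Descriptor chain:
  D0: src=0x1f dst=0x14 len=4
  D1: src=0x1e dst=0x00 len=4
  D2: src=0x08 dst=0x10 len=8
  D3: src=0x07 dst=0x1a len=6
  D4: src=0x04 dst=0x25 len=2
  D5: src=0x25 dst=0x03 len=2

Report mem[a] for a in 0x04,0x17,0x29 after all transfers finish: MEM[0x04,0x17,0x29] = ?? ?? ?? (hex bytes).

MEM[0x04,0x17,0x29] = a1 27 aa

[0] 0x1f->0x14 len=4 : 2b 8f ff 69
[1] 0x1e->0x00 len=4 : 61 2b 8f ff
[2] 0x08->0x10 len=8 : 44 21 4d 39 d8 c5 a7 27
[3] 0x07->0x1a len=6 : b2 44 21 4d 39 d8
[4] 0x04->0x25 len=2 : 1e a1
[5] 0x25->0x03 len=2 : 1e a1
query mem[0x04]=0xa1, mem[0x17]=0x27, mem[0x29]=0xaa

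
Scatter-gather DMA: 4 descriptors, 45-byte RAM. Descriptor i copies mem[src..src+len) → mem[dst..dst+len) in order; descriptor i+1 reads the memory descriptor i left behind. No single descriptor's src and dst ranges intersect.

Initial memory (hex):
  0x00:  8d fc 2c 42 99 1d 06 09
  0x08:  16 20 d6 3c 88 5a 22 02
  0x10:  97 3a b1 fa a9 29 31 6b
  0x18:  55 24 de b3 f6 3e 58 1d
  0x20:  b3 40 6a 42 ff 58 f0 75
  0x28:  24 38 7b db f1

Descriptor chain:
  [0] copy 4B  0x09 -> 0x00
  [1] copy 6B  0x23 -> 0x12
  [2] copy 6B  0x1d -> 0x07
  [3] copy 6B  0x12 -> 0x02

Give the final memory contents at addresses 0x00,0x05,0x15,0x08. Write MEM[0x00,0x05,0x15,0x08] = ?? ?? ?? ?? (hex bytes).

MEM[0x00,0x05,0x15,0x08] = 20 f0 f0 58

#0 dst[0x00+4] := {0x20,0xd6,0x3c,0x88}
#1 dst[0x12+6] := {0x42,0xff,0x58,0xf0,0x75,0x24}
#2 dst[0x07+6] := {0x3e,0x58,0x1d,0xb3,0x40,0x6a}
#3 dst[0x02+6] := {0x42,0xff,0x58,0xf0,0x75,0x24}
query mem[0x00]=0x20, mem[0x05]=0xf0, mem[0x15]=0xf0, mem[0x08]=0x58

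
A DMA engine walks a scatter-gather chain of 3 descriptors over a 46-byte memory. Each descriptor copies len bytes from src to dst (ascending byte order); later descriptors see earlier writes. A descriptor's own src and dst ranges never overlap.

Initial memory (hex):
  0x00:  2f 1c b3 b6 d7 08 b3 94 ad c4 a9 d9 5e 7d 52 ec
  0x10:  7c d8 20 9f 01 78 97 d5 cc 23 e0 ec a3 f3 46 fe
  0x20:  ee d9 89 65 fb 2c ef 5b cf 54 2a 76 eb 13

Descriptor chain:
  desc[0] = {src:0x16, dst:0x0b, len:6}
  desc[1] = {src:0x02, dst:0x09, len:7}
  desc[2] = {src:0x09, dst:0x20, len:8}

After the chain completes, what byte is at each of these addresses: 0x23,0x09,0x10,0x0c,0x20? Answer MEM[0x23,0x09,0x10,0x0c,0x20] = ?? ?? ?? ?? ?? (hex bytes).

MEM[0x23,0x09,0x10,0x0c,0x20] = 08 b3 ec 08 b3

D0: mem[0x0b..0x10] <- [97 d5 cc 23 e0 ec]
D1: mem[0x09..0x0f] <- [b3 b6 d7 08 b3 94 ad]
D2: mem[0x20..0x27] <- [b3 b6 d7 08 b3 94 ad ec]
query mem[0x23]=0x08, mem[0x09]=0xb3, mem[0x10]=0xec, mem[0x0c]=0x08, mem[0x20]=0xb3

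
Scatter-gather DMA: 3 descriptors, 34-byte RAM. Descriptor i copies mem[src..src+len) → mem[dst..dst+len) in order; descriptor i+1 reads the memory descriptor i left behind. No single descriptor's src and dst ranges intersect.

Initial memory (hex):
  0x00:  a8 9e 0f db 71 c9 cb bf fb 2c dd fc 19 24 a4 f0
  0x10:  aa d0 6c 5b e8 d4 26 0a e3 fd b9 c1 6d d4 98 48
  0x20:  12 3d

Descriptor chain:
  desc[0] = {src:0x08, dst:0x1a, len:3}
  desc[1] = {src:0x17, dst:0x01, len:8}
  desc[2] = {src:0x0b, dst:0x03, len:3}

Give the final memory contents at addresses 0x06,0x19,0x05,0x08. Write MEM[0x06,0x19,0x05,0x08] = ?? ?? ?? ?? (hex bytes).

MEM[0x06,0x19,0x05,0x08] = dd fd 24 98

[0] 0x08->0x1a len=3 : fb 2c dd
[1] 0x17->0x01 len=8 : 0a e3 fd fb 2c dd d4 98
[2] 0x0b->0x03 len=3 : fc 19 24
query mem[0x06]=0xdd, mem[0x19]=0xfd, mem[0x05]=0x24, mem[0x08]=0x98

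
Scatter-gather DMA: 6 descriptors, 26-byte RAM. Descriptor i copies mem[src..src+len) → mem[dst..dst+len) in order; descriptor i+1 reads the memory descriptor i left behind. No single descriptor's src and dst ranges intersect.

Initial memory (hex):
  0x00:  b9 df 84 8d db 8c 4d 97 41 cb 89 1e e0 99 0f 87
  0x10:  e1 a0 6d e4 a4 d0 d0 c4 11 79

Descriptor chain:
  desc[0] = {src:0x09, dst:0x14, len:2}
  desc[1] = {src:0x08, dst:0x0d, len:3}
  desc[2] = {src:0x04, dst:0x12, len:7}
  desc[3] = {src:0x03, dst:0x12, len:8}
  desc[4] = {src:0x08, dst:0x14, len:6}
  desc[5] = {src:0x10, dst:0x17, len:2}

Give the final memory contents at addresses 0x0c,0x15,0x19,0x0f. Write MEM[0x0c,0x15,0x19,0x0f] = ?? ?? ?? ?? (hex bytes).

[0] 0x09->0x14 len=2 : cb 89
[1] 0x08->0x0d len=3 : 41 cb 89
[2] 0x04->0x12 len=7 : db 8c 4d 97 41 cb 89
[3] 0x03->0x12 len=8 : 8d db 8c 4d 97 41 cb 89
[4] 0x08->0x14 len=6 : 41 cb 89 1e e0 41
[5] 0x10->0x17 len=2 : e1 a0
query mem[0x0c]=0xe0, mem[0x15]=0xcb, mem[0x19]=0x41, mem[0x0f]=0x89

MEM[0x0c,0x15,0x19,0x0f] = e0 cb 41 89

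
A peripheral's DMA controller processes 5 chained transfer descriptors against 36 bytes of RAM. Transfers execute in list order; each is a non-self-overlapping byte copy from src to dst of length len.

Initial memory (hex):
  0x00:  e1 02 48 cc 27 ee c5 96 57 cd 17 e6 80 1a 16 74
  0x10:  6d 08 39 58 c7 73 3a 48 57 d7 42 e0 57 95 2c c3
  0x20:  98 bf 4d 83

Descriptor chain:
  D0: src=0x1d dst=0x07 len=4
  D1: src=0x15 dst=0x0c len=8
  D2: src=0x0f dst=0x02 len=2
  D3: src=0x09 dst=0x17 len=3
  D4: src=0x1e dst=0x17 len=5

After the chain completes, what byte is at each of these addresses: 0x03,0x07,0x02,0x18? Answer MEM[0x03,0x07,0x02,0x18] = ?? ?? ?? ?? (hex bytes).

  after D0: wrote 4B at 0x07 = 952cc398
  after D1: wrote 8B at 0x0c = 733a4857d742e057
  after D2: wrote 2B at 0x02 = 57d7
  after D3: wrote 3B at 0x17 = c398e6
  after D4: wrote 5B at 0x17 = 2cc398bf4d
query mem[0x03]=0xd7, mem[0x07]=0x95, mem[0x02]=0x57, mem[0x18]=0xc3

MEM[0x03,0x07,0x02,0x18] = d7 95 57 c3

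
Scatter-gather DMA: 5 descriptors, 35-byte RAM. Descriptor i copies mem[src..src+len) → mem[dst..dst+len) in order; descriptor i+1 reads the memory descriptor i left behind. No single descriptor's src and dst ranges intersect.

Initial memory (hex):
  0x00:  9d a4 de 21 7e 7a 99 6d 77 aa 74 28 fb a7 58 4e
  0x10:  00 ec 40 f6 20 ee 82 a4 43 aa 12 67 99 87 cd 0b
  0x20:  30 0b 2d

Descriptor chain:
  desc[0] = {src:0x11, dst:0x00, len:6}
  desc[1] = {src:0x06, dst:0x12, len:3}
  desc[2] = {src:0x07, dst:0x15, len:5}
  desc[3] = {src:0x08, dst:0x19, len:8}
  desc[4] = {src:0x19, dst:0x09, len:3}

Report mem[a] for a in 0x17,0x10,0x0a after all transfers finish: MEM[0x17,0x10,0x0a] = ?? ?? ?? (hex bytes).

MEM[0x17,0x10,0x0a] = aa 00 aa

#0 dst[0x00+6] := {0xec,0x40,0xf6,0x20,0xee,0x82}
#1 dst[0x12+3] := {0x99,0x6d,0x77}
#2 dst[0x15+5] := {0x6d,0x77,0xaa,0x74,0x28}
#3 dst[0x19+8] := {0x77,0xaa,0x74,0x28,0xfb,0xa7,0x58,0x4e}
#4 dst[0x09+3] := {0x77,0xaa,0x74}
query mem[0x17]=0xaa, mem[0x10]=0x00, mem[0x0a]=0xaa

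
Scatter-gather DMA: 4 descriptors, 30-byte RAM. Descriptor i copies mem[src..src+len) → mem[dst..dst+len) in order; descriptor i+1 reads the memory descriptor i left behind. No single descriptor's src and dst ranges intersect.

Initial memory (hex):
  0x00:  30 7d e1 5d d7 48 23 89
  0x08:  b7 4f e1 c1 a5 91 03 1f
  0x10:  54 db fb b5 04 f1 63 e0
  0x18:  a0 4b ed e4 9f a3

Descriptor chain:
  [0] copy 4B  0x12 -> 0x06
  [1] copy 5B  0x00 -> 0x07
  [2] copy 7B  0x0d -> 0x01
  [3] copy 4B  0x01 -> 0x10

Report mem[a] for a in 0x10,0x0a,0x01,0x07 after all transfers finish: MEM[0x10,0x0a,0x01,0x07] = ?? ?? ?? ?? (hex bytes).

#0 dst[0x06+4] := {0xfb,0xb5,0x04,0xf1}
#1 dst[0x07+5] := {0x30,0x7d,0xe1,0x5d,0xd7}
#2 dst[0x01+7] := {0x91,0x03,0x1f,0x54,0xdb,0xfb,0xb5}
#3 dst[0x10+4] := {0x91,0x03,0x1f,0x54}
query mem[0x10]=0x91, mem[0x0a]=0x5d, mem[0x01]=0x91, mem[0x07]=0xb5

MEM[0x10,0x0a,0x01,0x07] = 91 5d 91 b5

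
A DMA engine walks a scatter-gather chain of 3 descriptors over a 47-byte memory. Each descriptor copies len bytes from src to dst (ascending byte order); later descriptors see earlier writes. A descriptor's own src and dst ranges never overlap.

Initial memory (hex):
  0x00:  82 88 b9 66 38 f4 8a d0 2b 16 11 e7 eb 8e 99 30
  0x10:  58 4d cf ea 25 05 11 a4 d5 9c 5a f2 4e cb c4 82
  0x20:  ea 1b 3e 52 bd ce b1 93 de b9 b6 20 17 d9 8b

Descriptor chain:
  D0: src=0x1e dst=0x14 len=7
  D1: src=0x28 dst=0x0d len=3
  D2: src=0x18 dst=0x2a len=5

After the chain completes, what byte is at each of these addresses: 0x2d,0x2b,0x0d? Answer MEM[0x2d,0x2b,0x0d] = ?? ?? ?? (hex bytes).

MEM[0x2d,0x2b,0x0d] = f2 52 de

  after D0: wrote 7B at 0x14 = c482ea1b3e52bd
  after D1: wrote 3B at 0x0d = deb9b6
  after D2: wrote 5B at 0x2a = 3e52bdf24e
query mem[0x2d]=0xf2, mem[0x2b]=0x52, mem[0x0d]=0xde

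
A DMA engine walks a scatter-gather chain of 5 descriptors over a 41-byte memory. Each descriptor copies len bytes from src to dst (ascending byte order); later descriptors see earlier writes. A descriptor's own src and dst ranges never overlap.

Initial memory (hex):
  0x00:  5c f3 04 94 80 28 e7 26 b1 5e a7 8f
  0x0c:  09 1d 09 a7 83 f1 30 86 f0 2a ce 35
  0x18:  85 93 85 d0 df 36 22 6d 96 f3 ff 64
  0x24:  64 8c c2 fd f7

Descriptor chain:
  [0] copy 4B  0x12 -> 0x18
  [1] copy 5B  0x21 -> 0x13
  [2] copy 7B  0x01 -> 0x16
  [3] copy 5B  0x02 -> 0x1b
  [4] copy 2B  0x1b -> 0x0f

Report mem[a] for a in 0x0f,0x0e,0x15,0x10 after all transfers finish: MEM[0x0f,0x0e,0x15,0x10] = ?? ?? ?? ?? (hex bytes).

#0 dst[0x18+4] := {0x30,0x86,0xf0,0x2a}
#1 dst[0x13+5] := {0xf3,0xff,0x64,0x64,0x8c}
#2 dst[0x16+7] := {0xf3,0x04,0x94,0x80,0x28,0xe7,0x26}
#3 dst[0x1b+5] := {0x04,0x94,0x80,0x28,0xe7}
#4 dst[0x0f+2] := {0x04,0x94}
query mem[0x0f]=0x04, mem[0x0e]=0x09, mem[0x15]=0x64, mem[0x10]=0x94

MEM[0x0f,0x0e,0x15,0x10] = 04 09 64 94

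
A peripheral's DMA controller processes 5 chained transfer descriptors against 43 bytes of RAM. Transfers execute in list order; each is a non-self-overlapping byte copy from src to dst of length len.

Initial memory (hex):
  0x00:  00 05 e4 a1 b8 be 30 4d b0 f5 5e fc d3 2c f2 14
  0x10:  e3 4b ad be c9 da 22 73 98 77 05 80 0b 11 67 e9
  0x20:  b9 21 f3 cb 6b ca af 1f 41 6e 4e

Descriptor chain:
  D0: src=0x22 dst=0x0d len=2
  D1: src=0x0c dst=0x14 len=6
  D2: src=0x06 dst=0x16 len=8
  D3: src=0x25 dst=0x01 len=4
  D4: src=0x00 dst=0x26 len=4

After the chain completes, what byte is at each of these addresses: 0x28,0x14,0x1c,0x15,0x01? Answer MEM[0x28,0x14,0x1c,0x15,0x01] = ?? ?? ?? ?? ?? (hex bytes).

MEM[0x28,0x14,0x1c,0x15,0x01] = af d3 d3 f3 ca

D0: mem[0x0d..0x0e] <- [f3 cb]
D1: mem[0x14..0x19] <- [d3 f3 cb 14 e3 4b]
D2: mem[0x16..0x1d] <- [30 4d b0 f5 5e fc d3 f3]
D3: mem[0x01..0x04] <- [ca af 1f 41]
D4: mem[0x26..0x29] <- [00 ca af 1f]
query mem[0x28]=0xaf, mem[0x14]=0xd3, mem[0x1c]=0xd3, mem[0x15]=0xf3, mem[0x01]=0xca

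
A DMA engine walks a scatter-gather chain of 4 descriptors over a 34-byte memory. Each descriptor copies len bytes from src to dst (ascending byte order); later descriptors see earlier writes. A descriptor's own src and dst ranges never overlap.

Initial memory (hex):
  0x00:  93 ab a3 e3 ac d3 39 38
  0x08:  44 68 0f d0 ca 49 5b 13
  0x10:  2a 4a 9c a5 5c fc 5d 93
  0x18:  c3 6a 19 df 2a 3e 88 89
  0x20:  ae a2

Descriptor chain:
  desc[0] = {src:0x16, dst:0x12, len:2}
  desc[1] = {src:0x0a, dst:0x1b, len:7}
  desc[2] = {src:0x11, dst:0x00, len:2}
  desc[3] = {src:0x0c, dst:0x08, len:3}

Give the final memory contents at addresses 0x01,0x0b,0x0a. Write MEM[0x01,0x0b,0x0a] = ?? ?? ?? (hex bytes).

[0] 0x16->0x12 len=2 : 5d 93
[1] 0x0a->0x1b len=7 : 0f d0 ca 49 5b 13 2a
[2] 0x11->0x00 len=2 : 4a 5d
[3] 0x0c->0x08 len=3 : ca 49 5b
query mem[0x01]=0x5d, mem[0x0b]=0xd0, mem[0x0a]=0x5b

MEM[0x01,0x0b,0x0a] = 5d d0 5b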